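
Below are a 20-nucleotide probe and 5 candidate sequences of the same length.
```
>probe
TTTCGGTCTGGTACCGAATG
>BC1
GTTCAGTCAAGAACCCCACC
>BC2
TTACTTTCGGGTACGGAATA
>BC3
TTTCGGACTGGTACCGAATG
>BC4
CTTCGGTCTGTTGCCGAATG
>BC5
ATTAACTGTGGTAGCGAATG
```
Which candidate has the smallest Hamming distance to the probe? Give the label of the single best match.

BC1 differs at 9 sites; BC2 differs at 6 sites; BC3 differs at 1 site; BC4 differs at 3 sites; BC5 differs at 6 sites. The closest is BC3.

BC3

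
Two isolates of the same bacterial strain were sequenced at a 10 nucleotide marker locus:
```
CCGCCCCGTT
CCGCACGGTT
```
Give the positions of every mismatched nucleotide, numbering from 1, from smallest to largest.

5, 7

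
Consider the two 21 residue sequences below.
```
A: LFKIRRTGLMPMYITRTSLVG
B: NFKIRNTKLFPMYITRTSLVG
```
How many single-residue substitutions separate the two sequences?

4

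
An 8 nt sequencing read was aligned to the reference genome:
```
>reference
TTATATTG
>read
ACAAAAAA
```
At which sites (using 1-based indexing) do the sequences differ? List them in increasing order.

Scanning 1-based: 1: T/A; 2: T/C; 4: T/A; 6: T/A; 7: T/A; 8: G/A.

1, 2, 4, 6, 7, 8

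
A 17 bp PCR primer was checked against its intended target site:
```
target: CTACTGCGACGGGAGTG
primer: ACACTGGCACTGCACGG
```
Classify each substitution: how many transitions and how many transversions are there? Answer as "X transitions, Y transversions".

1 transition, 7 transversions

Transitions (purine↔purine or pyrimidine↔pyrimidine): 2 T→C.
Transversions (purine↔pyrimidine): 1 C→A, 7 C→G, 8 G→C, 11 G→T, 13 G→C, 15 G→C, 16 T→G.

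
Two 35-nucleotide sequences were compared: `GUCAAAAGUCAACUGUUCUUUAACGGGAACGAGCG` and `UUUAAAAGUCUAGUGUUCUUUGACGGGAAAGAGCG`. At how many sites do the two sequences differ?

6

Comparing position by position, 6 sites differ: 1 (G/U), 3 (C/U), 11 (A/U), 13 (C/G), 22 (A/G), 30 (C/A).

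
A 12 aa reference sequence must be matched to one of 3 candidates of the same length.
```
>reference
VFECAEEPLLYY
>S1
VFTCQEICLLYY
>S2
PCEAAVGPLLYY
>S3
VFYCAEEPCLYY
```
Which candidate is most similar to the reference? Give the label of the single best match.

S3

Hamming distances to reference — S1: 4; S2: 5; S3: 2.
Smallest is S3 with 2 mismatches.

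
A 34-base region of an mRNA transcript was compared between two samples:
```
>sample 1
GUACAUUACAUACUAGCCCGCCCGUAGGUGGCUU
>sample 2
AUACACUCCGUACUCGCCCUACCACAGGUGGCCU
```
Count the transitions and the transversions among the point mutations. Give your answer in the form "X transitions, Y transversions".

6 transitions, 4 transversions

Mismatches (1-based):
base 1: G→A (purine→purine, transition)
base 6: U→C (pyrimidine→pyrimidine, transition)
base 8: A→C (purine→pyrimidine, transversion)
base 10: A→G (purine→purine, transition)
base 15: A→C (purine→pyrimidine, transversion)
base 20: G→U (purine→pyrimidine, transversion)
base 21: C→A (pyrimidine→purine, transversion)
base 24: G→A (purine→purine, transition)
base 25: U→C (pyrimidine→pyrimidine, transition)
base 33: U→C (pyrimidine→pyrimidine, transition)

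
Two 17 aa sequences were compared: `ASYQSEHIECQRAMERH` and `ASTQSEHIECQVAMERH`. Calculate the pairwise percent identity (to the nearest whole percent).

88%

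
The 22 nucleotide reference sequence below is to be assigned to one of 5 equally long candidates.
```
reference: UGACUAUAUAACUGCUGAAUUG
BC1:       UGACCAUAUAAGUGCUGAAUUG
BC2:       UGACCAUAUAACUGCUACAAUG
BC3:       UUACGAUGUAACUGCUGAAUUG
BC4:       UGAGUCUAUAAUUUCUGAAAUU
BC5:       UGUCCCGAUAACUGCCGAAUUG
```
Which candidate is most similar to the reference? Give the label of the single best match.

BC1 differs at 2 positions; BC2 differs at 4 positions; BC3 differs at 3 positions; BC4 differs at 6 positions; BC5 differs at 5 positions. The closest is BC1.

BC1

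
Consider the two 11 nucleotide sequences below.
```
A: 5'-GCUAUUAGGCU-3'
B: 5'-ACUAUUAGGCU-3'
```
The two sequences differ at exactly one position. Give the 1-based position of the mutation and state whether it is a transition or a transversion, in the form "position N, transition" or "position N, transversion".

position 1, transition

The sequences differ only at position 1: G→A (purine→purine), a transition.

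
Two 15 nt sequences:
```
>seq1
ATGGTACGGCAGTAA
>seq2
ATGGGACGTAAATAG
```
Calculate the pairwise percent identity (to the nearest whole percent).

Mismatches at positions 5, 9, 10, 12, 15 (1-based): 5 of 15.
Identical positions: 10/15 = 66.67% → 67%.

67%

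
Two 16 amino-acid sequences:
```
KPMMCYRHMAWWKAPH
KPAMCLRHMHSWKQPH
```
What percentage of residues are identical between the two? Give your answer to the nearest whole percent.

69%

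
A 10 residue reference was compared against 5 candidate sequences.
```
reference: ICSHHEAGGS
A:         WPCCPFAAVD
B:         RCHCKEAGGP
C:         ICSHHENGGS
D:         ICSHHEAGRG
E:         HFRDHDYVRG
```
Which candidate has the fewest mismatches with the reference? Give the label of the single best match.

C

A differs at 9 positions; B differs at 5 positions; C differs at 1 position; D differs at 2 positions; E differs at 9 positions. The closest is C.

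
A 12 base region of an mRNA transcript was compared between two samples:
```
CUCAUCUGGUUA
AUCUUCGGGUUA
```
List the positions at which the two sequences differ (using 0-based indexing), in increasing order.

0, 3, 6

Scanning 0-based: 0: C/A; 3: A/U; 6: U/G.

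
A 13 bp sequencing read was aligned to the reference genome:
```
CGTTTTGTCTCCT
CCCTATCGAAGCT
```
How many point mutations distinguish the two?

The sequences differ at bases 2, 3, 5, 7, 8, 9, 10, 11 (1-based) — 8 in total.

8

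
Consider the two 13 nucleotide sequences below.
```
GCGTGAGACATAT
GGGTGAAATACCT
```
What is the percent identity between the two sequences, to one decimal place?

61.5%

Mismatches at positions 2, 7, 9, 11, 12 (1-based): 5 of 13.
Identical positions: 8/13 = 61.54% → 61.5%.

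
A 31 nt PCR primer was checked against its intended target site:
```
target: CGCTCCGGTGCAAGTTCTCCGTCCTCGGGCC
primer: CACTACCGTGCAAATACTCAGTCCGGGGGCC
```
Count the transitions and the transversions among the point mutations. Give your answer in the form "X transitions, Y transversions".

2 transitions, 6 transversions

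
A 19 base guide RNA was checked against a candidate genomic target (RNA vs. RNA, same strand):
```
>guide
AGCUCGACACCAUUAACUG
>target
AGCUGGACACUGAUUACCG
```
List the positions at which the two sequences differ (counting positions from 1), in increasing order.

Differences at position 5 (C→G), position 11 (C→U), position 12 (A→G), position 13 (U→A), position 15 (A→U), position 18 (U→C).

5, 11, 12, 13, 15, 18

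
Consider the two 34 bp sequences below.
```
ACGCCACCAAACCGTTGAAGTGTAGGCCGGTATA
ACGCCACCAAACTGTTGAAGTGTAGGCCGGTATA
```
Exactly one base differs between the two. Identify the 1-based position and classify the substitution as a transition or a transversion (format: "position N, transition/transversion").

The sequences differ only at position 13: C→T (pyrimidine→pyrimidine), a transition.

position 13, transition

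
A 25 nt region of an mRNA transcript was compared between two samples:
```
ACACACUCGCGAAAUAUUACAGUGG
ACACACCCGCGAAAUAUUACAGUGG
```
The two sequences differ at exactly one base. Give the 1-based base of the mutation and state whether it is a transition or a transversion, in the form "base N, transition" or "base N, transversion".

base 7, transition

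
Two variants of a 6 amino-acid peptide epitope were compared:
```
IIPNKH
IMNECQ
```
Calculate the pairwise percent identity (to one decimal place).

16.7%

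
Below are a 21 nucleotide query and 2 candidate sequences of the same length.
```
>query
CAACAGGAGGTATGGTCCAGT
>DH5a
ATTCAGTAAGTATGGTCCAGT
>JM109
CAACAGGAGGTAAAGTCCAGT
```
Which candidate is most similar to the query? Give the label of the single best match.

JM109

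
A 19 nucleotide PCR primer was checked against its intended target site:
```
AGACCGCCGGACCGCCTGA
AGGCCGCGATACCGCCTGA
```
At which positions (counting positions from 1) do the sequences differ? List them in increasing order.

3, 8, 9, 10

Scanning 1-based: 3: A/G; 8: C/G; 9: G/A; 10: G/T.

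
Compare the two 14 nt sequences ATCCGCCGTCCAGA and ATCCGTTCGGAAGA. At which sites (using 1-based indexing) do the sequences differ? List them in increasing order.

6, 7, 8, 9, 10, 11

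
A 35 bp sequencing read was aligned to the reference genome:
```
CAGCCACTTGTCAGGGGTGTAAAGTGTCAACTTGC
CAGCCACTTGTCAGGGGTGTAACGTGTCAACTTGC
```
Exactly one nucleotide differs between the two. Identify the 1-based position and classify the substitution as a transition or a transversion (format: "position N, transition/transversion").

position 23, transversion

The sequences differ only at position 23: A→C (purine→pyrimidine), a transversion.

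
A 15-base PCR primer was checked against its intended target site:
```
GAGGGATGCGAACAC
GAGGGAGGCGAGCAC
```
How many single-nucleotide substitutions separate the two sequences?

Comparing position by position, 2 bases differ: 7 (T/G), 12 (A/G).

2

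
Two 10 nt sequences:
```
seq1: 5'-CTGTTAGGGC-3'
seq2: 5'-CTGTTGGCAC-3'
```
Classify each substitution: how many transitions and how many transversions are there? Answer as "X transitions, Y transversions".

2 transitions, 1 transversion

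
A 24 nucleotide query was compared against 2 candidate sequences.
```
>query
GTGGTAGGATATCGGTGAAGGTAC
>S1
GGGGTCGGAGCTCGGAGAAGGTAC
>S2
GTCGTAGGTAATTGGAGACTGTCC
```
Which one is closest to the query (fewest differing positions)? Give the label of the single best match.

Hamming distances to query — S1: 5; S2: 8.
Smallest is S1 with 5 mismatches.

S1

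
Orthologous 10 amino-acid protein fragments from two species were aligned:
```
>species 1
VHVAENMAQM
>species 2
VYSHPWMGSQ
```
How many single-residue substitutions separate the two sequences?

Comparing position by position, 8 positions differ: 2 (H/Y), 3 (V/S), 4 (A/H), 5 (E/P), 6 (N/W), 8 (A/G), 9 (Q/S), 10 (M/Q).

8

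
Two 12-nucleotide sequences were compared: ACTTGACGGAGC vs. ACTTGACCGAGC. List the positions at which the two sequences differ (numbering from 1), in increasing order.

8

Differences at position 8 (G→C).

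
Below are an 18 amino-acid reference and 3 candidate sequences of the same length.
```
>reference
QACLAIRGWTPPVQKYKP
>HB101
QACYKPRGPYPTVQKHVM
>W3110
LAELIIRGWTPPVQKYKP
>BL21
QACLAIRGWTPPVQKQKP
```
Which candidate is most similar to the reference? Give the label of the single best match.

BL21

Hamming distances to reference — HB101: 9; W3110: 3; BL21: 1.
Smallest is BL21 with 1 mismatch.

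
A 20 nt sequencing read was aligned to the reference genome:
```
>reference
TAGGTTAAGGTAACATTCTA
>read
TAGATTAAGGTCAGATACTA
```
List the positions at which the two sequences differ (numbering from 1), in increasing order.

4, 12, 14, 17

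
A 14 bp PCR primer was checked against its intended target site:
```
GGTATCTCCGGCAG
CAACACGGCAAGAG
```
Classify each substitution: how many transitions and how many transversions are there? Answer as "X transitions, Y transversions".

Transitions (purine↔purine or pyrimidine↔pyrimidine): 2 G→A, 10 G→A, 11 G→A.
Transversions (purine↔pyrimidine): 1 G→C, 3 T→A, 4 A→C, 5 T→A, 7 T→G, 8 C→G, 12 C→G.

3 transitions, 7 transversions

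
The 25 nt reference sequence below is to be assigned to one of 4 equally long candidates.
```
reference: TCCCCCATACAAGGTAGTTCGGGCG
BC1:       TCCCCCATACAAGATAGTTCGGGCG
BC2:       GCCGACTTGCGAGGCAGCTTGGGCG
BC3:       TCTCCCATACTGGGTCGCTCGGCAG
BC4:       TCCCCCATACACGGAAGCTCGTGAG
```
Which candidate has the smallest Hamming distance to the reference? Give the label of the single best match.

BC1 differs at 1 site; BC2 differs at 9 sites; BC3 differs at 7 sites; BC4 differs at 5 sites. The closest is BC1.

BC1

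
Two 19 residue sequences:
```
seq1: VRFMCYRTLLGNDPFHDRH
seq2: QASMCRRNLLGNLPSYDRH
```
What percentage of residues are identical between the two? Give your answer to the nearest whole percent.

58%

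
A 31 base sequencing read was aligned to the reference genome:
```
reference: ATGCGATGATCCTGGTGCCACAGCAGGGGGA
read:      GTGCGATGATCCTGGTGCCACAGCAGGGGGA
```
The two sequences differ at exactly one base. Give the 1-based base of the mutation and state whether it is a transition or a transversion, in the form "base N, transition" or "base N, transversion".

base 1, transition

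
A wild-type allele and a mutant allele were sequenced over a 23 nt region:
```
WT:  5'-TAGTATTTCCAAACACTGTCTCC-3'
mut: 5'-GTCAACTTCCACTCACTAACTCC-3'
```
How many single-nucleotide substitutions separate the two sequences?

9

Comparing position by position, 9 sites differ: 1 (T/G), 2 (A/T), 3 (G/C), 4 (T/A), 6 (T/C), 12 (A/C), 13 (A/T), 18 (G/A), 19 (T/A).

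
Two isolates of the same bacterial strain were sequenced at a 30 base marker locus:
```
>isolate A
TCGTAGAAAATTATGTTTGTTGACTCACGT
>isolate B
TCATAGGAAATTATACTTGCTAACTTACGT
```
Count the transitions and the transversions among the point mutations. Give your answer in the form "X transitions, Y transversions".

7 transitions, 0 transversions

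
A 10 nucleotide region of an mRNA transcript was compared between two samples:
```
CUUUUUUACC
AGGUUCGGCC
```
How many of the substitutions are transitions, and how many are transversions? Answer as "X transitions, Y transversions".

2 transitions, 4 transversions

Mismatches (1-based):
base 1: C→A (pyrimidine→purine, transversion)
base 2: U→G (pyrimidine→purine, transversion)
base 3: U→G (pyrimidine→purine, transversion)
base 6: U→C (pyrimidine→pyrimidine, transition)
base 7: U→G (pyrimidine→purine, transversion)
base 8: A→G (purine→purine, transition)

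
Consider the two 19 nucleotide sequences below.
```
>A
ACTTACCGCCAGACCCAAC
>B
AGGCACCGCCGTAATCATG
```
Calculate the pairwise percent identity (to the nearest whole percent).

Mismatches at positions 2, 3, 4, 11, 12, 14, 15, 18, 19 (1-based): 9 of 19.
Identical positions: 10/19 = 52.63% → 53%.

53%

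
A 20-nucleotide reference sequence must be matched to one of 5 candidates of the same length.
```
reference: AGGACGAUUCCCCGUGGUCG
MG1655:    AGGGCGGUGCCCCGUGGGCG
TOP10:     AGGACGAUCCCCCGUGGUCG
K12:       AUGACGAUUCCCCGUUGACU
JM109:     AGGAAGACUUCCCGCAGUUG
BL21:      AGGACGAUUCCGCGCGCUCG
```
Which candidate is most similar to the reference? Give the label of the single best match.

TOP10

Hamming distances to reference — MG1655: 4; TOP10: 1; K12: 4; JM109: 6; BL21: 3.
Smallest is TOP10 with 1 mismatch.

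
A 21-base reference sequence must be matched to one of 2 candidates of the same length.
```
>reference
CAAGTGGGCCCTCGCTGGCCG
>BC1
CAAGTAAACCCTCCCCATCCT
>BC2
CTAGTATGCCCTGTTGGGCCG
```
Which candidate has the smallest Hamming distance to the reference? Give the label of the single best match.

BC1 differs at 8 positions; BC2 differs at 7 positions. The closest is BC2.

BC2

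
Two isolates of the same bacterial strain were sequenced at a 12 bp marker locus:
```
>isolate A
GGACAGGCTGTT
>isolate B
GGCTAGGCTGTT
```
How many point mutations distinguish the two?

Mismatches (1-based): base 3: A→C; base 4: C→T.

2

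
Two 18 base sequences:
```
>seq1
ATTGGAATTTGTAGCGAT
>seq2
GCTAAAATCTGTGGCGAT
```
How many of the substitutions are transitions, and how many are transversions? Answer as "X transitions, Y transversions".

Mismatches (1-based):
site 1: A→G (purine→purine, transition)
site 2: T→C (pyrimidine→pyrimidine, transition)
site 4: G→A (purine→purine, transition)
site 5: G→A (purine→purine, transition)
site 9: T→C (pyrimidine→pyrimidine, transition)
site 13: A→G (purine→purine, transition)

6 transitions, 0 transversions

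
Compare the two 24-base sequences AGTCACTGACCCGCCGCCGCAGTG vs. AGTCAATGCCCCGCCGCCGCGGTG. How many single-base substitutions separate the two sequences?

3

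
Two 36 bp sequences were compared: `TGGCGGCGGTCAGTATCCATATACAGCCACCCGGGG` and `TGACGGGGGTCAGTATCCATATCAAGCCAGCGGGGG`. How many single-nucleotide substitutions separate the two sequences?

6

The sequences differ at sites 3, 7, 23, 24, 30, 32 (1-based) — 6 in total.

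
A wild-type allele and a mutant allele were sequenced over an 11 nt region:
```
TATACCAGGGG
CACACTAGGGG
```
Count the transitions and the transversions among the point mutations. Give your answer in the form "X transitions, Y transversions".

3 transitions, 0 transversions

Transitions (purine↔purine or pyrimidine↔pyrimidine): 1 T→C, 3 T→C, 6 C→T.
Transversions (purine↔pyrimidine): none.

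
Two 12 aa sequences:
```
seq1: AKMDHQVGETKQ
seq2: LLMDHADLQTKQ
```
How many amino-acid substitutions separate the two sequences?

6

Comparing position by position, 6 positions differ: 1 (A/L), 2 (K/L), 6 (Q/A), 7 (V/D), 8 (G/L), 9 (E/Q).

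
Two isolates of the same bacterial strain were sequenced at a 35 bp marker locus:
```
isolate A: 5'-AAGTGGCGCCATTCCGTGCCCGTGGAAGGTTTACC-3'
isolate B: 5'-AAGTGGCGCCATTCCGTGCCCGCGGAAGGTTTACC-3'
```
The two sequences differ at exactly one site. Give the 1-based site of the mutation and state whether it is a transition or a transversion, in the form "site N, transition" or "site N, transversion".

site 23, transition

Site 23 changes T→C. T is a pyrimidine and C is a pyrimidine, so this is a transition.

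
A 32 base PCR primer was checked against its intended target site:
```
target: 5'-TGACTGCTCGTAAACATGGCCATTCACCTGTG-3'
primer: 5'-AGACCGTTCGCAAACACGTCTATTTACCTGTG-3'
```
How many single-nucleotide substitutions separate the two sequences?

8

Comparing position by position, 8 bases differ: 1 (T/A), 5 (T/C), 7 (C/T), 11 (T/C), 17 (T/C), 19 (G/T), 21 (C/T), 25 (C/T).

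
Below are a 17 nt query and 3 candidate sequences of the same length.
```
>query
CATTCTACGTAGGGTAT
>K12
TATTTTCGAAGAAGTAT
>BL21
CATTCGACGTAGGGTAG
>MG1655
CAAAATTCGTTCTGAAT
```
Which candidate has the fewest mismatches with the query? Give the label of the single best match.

K12 differs at 9 sites; BL21 differs at 2 sites; MG1655 differs at 8 sites. The closest is BL21.

BL21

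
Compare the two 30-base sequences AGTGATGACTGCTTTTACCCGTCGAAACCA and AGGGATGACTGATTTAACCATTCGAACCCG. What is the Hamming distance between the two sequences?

7

Comparing position by position, 7 positions differ: 3 (T/G), 12 (C/A), 16 (T/A), 20 (C/A), 21 (G/T), 27 (A/C), 30 (A/G).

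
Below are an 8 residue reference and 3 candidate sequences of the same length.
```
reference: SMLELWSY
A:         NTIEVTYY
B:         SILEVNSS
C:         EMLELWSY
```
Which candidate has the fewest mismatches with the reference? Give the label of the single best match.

A differs at 6 positions; B differs at 4 positions; C differs at 1 position. The closest is C.

C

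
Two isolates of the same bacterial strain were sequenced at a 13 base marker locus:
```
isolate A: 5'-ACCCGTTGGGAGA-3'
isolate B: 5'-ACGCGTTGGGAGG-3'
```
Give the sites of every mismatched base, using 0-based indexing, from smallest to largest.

Scanning 0-based: 2: C/G; 12: A/G.

2, 12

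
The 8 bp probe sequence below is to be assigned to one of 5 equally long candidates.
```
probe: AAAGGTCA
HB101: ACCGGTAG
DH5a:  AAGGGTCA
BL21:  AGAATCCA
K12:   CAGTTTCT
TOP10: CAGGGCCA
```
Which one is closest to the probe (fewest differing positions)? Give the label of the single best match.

HB101 differs at 4 positions; DH5a differs at 1 position; BL21 differs at 4 positions; K12 differs at 5 positions; TOP10 differs at 3 positions. The closest is DH5a.

DH5a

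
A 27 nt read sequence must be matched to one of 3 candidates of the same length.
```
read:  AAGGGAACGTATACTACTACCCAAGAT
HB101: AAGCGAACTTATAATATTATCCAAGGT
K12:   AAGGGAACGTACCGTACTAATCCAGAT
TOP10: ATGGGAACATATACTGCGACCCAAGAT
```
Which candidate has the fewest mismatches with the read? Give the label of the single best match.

HB101 differs at 6 positions; K12 differs at 6 positions; TOP10 differs at 4 positions. The closest is TOP10.

TOP10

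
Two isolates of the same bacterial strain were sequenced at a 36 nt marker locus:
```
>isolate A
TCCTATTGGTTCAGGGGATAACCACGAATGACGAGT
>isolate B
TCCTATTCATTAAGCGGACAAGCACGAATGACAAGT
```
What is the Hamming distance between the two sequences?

7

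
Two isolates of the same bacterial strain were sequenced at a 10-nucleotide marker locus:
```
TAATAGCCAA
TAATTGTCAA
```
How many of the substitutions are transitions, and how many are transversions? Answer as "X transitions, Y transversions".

1 transition, 1 transversion

Transitions (purine↔purine or pyrimidine↔pyrimidine): 7 C→T.
Transversions (purine↔pyrimidine): 5 A→T.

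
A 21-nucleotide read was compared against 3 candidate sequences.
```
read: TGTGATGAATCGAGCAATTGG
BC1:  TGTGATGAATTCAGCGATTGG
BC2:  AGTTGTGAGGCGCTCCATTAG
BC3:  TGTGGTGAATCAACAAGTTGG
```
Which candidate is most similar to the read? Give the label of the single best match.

BC1

Hamming distances to read — BC1: 3; BC2: 9; BC3: 5.
Smallest is BC1 with 3 mismatches.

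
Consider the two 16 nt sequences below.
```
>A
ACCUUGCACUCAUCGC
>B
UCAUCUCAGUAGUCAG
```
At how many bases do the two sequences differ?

9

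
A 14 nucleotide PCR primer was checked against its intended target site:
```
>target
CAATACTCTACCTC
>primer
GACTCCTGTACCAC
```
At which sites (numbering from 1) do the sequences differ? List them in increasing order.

1, 3, 5, 8, 13

Scanning 1-based: 1: C/G; 3: A/C; 5: A/C; 8: C/G; 13: T/A.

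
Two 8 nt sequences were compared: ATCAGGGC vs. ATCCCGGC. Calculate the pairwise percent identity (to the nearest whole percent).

75%

Mismatches at positions 4, 5 (1-based): 2 of 8.
Identical positions: 6/8 = 75% → 75%.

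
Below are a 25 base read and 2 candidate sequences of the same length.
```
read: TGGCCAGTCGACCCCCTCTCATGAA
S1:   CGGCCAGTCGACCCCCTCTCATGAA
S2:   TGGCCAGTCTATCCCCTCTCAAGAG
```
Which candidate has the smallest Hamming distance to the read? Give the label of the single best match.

Hamming distances to read — S1: 1; S2: 4.
Smallest is S1 with 1 mismatch.

S1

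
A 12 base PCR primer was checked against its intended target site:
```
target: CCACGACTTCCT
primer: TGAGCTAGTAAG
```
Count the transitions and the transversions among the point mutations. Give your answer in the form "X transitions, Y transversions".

Transitions (purine↔purine or pyrimidine↔pyrimidine): 1 C→T.
Transversions (purine↔pyrimidine): 2 C→G, 4 C→G, 5 G→C, 6 A→T, 7 C→A, 8 T→G, 10 C→A, 11 C→A, 12 T→G.

1 transition, 9 transversions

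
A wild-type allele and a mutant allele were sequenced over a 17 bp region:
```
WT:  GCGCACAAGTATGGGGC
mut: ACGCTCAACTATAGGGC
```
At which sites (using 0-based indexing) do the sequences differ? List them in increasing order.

0, 4, 8, 12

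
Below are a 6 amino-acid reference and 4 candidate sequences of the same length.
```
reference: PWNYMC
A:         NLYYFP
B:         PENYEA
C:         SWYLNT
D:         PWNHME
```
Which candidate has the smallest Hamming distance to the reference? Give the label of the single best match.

A differs at 5 residues; B differs at 3 residues; C differs at 5 residues; D differs at 2 residues. The closest is D.

D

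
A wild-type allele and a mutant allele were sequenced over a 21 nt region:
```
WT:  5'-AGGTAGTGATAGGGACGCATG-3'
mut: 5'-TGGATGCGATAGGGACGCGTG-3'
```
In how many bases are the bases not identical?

The sequences differ at bases 1, 4, 5, 7, 19 (1-based) — 5 in total.

5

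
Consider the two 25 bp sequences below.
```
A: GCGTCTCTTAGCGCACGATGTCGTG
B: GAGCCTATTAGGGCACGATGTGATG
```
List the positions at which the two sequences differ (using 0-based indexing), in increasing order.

1, 3, 6, 11, 21, 22

Scanning 0-based: 1: C/A; 3: T/C; 6: C/A; 11: C/G; 21: C/G; 22: G/A.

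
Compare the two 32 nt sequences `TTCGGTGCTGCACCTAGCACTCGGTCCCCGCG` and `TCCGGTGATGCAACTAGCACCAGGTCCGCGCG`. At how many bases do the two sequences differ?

The sequences differ at bases 2, 8, 13, 21, 22, 28 (1-based) — 6 in total.

6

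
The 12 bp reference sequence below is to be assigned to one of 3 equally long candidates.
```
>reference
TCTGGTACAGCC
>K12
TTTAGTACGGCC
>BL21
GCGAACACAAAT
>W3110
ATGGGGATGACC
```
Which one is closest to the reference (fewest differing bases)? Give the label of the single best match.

K12 differs at 3 bases; BL21 differs at 8 bases; W3110 differs at 7 bases. The closest is K12.

K12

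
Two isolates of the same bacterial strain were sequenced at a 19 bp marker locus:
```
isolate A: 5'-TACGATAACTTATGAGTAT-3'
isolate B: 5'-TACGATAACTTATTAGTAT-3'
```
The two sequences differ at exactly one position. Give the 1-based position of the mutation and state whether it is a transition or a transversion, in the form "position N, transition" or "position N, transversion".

position 14, transversion

The sequences differ only at position 14: G→T (purine→pyrimidine), a transversion.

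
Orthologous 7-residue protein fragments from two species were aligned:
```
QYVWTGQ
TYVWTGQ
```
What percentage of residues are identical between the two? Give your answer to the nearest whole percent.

1 position differs (1), so 6 of 7 match: 6/7 = 85.71%.

86%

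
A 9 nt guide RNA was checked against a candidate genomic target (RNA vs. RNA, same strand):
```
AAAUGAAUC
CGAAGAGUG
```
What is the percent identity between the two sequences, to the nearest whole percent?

44%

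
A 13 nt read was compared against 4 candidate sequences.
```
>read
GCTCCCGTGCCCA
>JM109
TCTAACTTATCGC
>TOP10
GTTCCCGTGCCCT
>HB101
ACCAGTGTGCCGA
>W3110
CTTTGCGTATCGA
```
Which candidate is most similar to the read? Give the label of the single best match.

TOP10

JM109 differs at 8 positions; TOP10 differs at 2 positions; HB101 differs at 6 positions; W3110 differs at 7 positions. The closest is TOP10.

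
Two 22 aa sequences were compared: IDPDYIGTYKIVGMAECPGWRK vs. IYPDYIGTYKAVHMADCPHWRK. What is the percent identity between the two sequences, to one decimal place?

Mismatches at positions 2, 11, 13, 16, 19 (1-based): 5 of 22.
Identical positions: 17/22 = 77.27% → 77.3%.

77.3%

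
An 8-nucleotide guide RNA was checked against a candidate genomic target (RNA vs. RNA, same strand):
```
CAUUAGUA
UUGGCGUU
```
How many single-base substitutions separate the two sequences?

The sequences differ at sites 1, 2, 3, 4, 5, 8 (1-based) — 6 in total.

6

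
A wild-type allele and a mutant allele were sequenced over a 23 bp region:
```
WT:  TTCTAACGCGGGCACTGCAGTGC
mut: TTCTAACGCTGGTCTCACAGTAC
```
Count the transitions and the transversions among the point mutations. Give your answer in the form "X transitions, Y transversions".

5 transitions, 2 transversions

Transitions (purine↔purine or pyrimidine↔pyrimidine): 13 C→T, 15 C→T, 16 T→C, 17 G→A, 22 G→A.
Transversions (purine↔pyrimidine): 10 G→T, 14 A→C.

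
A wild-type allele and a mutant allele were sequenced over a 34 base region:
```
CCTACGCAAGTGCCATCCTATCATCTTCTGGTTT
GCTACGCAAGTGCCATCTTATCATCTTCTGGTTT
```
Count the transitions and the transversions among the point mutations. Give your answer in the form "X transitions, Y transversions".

1 transition, 1 transversion

Mismatches (1-based):
position 1: C→G (pyrimidine→purine, transversion)
position 18: C→T (pyrimidine→pyrimidine, transition)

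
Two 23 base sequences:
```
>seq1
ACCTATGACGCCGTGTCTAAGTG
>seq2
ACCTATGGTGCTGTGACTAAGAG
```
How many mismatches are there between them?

5

The sequences differ at positions 8, 9, 12, 16, 22 (1-based) — 5 in total.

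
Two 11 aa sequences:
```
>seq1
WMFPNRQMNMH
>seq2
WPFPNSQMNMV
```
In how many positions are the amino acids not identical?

3

Mismatches (1-based): position 2: M→P; position 6: R→S; position 11: H→V.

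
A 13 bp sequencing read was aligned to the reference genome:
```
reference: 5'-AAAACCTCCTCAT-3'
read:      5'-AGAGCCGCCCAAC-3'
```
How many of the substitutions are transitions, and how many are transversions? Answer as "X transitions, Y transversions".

4 transitions, 2 transversions

Mismatches (1-based):
site 2: A→G (purine→purine, transition)
site 4: A→G (purine→purine, transition)
site 7: T→G (pyrimidine→purine, transversion)
site 10: T→C (pyrimidine→pyrimidine, transition)
site 11: C→A (pyrimidine→purine, transversion)
site 13: T→C (pyrimidine→pyrimidine, transition)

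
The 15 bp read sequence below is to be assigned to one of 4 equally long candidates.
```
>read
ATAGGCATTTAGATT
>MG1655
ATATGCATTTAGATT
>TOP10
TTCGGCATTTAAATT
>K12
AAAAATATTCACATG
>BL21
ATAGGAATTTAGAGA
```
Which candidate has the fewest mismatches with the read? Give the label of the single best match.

MG1655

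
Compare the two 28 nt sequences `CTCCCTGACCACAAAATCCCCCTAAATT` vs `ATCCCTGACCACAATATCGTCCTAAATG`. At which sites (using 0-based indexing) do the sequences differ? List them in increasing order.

Scanning 0-based: 0: C/A; 14: A/T; 18: C/G; 19: C/T; 27: T/G.

0, 14, 18, 19, 27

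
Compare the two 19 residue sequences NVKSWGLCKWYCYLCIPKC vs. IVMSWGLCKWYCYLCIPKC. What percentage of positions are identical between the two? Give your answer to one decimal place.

89.5%

2 positions differ (1, 3), so 17 of 19 match: 17/19 = 89.47%.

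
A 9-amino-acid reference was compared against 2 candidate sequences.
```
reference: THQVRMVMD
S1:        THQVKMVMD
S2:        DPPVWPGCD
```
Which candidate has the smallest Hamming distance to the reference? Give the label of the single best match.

Hamming distances to reference — S1: 1; S2: 7.
Smallest is S1 with 1 mismatch.

S1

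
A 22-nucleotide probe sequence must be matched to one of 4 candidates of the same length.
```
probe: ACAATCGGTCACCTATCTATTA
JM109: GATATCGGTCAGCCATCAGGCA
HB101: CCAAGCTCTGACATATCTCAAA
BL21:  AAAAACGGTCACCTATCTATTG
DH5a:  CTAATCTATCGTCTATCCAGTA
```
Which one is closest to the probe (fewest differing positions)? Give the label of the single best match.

BL21

Hamming distances to probe — JM109: 9; HB101: 9; BL21: 3; DH5a: 8.
Smallest is BL21 with 3 mismatches.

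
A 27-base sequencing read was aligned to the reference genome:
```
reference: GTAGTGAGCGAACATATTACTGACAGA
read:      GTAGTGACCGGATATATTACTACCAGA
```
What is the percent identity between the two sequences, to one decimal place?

81.5%

5 positions differ (8, 11, 13, 22, 23), so 22 of 27 match: 22/27 = 81.48%.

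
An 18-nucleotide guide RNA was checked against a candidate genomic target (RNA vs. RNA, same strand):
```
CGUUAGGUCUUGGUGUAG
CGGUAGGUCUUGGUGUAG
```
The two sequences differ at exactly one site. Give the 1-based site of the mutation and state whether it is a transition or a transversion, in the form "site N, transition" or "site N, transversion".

Site 3 changes U→G. U is a pyrimidine and G is a purine, so this is a transversion.

site 3, transversion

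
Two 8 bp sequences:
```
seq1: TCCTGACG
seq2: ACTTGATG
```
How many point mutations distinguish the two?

3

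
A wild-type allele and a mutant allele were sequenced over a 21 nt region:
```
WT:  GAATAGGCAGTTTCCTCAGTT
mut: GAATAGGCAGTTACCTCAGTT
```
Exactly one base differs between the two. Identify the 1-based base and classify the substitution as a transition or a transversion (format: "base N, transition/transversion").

base 13, transversion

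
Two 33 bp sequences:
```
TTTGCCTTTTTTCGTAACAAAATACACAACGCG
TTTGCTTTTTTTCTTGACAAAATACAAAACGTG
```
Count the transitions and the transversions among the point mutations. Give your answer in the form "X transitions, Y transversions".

3 transitions, 2 transversions

Transitions (purine↔purine or pyrimidine↔pyrimidine): 6 C→T, 16 A→G, 32 C→T.
Transversions (purine↔pyrimidine): 14 G→T, 27 C→A.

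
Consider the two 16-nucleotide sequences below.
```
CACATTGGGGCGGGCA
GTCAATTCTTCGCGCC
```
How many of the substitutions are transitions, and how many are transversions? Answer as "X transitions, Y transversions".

Transitions (purine↔purine or pyrimidine↔pyrimidine): none.
Transversions (purine↔pyrimidine): 1 C→G, 2 A→T, 5 T→A, 7 G→T, 8 G→C, 9 G→T, 10 G→T, 13 G→C, 16 A→C.

0 transitions, 9 transversions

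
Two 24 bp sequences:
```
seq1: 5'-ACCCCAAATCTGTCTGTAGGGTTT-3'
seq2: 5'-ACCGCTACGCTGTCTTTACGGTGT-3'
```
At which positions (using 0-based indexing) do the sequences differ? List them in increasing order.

3, 5, 7, 8, 15, 18, 22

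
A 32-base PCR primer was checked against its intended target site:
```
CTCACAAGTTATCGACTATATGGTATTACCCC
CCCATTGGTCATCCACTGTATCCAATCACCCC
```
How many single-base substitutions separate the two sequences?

11

The sequences differ at sites 2, 5, 6, 7, 10, 14, 18, 22, 23, 24, 27 (1-based) — 11 in total.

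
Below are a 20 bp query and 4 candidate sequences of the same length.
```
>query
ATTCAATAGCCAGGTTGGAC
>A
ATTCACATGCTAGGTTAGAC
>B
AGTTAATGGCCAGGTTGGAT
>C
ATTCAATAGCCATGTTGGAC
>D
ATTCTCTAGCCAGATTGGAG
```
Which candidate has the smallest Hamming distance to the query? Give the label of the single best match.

C

Hamming distances to query — A: 5; B: 4; C: 1; D: 4.
Smallest is C with 1 mismatch.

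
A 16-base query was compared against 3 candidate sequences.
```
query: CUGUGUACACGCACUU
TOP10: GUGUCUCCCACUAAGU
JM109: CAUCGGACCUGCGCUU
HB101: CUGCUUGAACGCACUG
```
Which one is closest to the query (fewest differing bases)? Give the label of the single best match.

HB101

TOP10 differs at 9 bases; JM109 differs at 7 bases; HB101 differs at 5 bases. The closest is HB101.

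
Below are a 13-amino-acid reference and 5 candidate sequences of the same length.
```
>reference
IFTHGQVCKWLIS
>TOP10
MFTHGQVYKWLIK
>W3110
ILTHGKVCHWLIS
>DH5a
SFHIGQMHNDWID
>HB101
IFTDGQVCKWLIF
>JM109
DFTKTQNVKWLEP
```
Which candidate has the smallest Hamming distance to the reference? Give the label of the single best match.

Hamming distances to reference — TOP10: 3; W3110: 3; DH5a: 9; HB101: 2; JM109: 7.
Smallest is HB101 with 2 mismatches.

HB101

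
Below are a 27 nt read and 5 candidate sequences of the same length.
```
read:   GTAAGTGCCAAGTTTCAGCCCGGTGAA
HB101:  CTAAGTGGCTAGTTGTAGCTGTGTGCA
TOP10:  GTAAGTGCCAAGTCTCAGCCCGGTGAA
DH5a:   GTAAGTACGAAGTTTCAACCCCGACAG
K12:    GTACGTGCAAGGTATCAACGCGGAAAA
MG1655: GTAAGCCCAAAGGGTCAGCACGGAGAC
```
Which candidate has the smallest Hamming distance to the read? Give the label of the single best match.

HB101 differs at 9 bases; TOP10 differs at 1 base; DH5a differs at 7 bases; K12 differs at 8 bases; MG1655 differs at 8 bases. The closest is TOP10.

TOP10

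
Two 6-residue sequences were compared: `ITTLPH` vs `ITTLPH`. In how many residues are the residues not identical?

The two sequences are identical at every position.

0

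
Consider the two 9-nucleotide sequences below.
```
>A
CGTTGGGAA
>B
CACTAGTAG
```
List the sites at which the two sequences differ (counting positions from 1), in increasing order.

Differences at site 2 (G→A), site 3 (T→C), site 5 (G→A), site 7 (G→T), site 9 (A→G).

2, 3, 5, 7, 9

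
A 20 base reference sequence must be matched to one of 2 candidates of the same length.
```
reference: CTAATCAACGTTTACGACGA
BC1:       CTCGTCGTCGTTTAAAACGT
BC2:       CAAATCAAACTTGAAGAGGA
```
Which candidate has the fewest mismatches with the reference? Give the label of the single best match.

BC2

BC1 differs at 7 bases; BC2 differs at 6 bases. The closest is BC2.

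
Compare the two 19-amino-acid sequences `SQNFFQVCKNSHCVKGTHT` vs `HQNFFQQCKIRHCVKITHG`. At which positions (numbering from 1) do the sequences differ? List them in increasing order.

Differences at position 1 (S→H), position 7 (V→Q), position 10 (N→I), position 11 (S→R), position 16 (G→I), position 19 (T→G).

1, 7, 10, 11, 16, 19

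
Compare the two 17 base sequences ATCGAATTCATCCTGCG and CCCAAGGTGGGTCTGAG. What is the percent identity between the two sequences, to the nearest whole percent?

10 positions differ (1, 2, 4, 6, 7, 9, 10, 11, 12, 16), so 7 of 17 match: 7/17 = 41.18%.

41%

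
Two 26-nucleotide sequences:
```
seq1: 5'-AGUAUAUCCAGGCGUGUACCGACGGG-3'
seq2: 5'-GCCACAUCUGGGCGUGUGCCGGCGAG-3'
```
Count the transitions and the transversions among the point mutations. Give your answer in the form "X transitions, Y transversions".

Transitions (purine↔purine or pyrimidine↔pyrimidine): 1 A→G, 3 U→C, 5 U→C, 9 C→U, 10 A→G, 18 A→G, 22 A→G, 25 G→A.
Transversions (purine↔pyrimidine): 2 G→C.

8 transitions, 1 transversion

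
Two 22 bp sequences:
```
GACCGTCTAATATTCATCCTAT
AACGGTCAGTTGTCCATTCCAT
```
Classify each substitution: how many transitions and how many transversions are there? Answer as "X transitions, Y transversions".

6 transitions, 3 transversions

Mismatches (1-based):
position 1: G→A (purine→purine, transition)
position 4: C→G (pyrimidine→purine, transversion)
position 8: T→A (pyrimidine→purine, transversion)
position 9: A→G (purine→purine, transition)
position 10: A→T (purine→pyrimidine, transversion)
position 12: A→G (purine→purine, transition)
position 14: T→C (pyrimidine→pyrimidine, transition)
position 18: C→T (pyrimidine→pyrimidine, transition)
position 20: T→C (pyrimidine→pyrimidine, transition)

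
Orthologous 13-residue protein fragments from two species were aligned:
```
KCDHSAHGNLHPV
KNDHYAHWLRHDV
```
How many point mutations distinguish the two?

Mismatches (1-based): position 2: C→N; position 5: S→Y; position 8: G→W; position 9: N→L; position 10: L→R; position 12: P→D.

6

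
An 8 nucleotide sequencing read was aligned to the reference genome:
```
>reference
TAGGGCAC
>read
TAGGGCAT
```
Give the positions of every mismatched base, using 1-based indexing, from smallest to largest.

8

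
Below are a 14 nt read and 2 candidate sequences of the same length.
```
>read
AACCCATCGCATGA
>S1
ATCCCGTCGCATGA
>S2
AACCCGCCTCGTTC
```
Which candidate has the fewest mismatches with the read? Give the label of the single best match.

S1 differs at 2 sites; S2 differs at 6 sites. The closest is S1.

S1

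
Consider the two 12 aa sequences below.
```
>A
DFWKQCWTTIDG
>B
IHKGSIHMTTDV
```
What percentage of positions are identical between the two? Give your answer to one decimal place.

Mismatches at positions 1, 2, 3, 4, 5, 6, 7, 8, 10, 12 (1-based): 10 of 12.
Identical positions: 2/12 = 16.67% → 16.7%.

16.7%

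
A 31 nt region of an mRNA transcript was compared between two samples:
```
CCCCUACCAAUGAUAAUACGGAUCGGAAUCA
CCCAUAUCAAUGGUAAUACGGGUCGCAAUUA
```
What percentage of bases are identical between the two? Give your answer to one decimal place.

6 positions differ (4, 7, 13, 22, 26, 30), so 25 of 31 match: 25/31 = 80.65%.

80.6%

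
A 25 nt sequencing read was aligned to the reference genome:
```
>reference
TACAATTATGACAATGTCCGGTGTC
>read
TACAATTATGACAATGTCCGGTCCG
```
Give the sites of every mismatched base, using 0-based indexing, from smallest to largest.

22, 23, 24

Scanning 0-based: 22: G/C; 23: T/C; 24: C/G.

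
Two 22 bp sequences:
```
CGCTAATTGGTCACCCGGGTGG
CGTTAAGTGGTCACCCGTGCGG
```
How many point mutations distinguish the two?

The sequences differ at sites 3, 7, 18, 20 (1-based) — 4 in total.

4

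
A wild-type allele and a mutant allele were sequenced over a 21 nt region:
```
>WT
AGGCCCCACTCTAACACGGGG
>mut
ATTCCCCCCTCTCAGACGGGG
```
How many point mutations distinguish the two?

5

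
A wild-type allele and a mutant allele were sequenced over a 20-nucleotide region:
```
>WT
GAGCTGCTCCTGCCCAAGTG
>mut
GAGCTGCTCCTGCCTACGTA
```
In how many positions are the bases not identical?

3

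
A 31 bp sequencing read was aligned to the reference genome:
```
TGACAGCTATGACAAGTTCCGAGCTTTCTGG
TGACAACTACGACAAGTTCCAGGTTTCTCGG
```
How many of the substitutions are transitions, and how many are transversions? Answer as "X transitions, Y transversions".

8 transitions, 0 transversions

Mismatches (1-based):
site 6: G→A (purine→purine, transition)
site 10: T→C (pyrimidine→pyrimidine, transition)
site 21: G→A (purine→purine, transition)
site 22: A→G (purine→purine, transition)
site 24: C→T (pyrimidine→pyrimidine, transition)
site 27: T→C (pyrimidine→pyrimidine, transition)
site 28: C→T (pyrimidine→pyrimidine, transition)
site 29: T→C (pyrimidine→pyrimidine, transition)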